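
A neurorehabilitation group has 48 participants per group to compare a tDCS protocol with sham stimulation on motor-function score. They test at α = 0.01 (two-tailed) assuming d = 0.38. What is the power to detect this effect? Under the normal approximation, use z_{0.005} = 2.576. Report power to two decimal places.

For two equal groups, power = Φ(d·√(n/2) − z_{α/2}).
d·√(n/2) = 0.38 × √(48/2) = 0.38 × 4.899 = 1.862.
z_β = 1.862 − 2.576 = -0.714.
Power = Φ(-0.714) = 0.237.

power ≈ 0.24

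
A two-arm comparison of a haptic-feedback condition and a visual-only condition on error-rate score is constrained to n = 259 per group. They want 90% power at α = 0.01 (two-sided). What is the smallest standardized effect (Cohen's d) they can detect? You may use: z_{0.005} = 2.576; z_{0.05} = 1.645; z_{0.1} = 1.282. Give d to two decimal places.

d_min ≈ 0.34

For two independent groups of n = 259 each: d_min = (z_{α/2} + z_β)·√(2/n).
z-sum = 2.576 + 1.282 = 3.858.
d_min = 3.858 × √(2/259) = 3.858 × 0.0879 = 0.339.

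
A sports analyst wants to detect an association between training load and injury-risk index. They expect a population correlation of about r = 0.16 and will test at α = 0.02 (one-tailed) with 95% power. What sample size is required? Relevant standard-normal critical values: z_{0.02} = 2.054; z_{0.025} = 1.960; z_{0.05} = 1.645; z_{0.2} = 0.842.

Fisher's z: C = ½·ln((1+r)/(1−r)) = ½·ln(1.3810) = 0.1614.
n = ((z_{α} + z_β)/C)² + 3.
(2.054 + 1.645) / 0.1614 = 3.699 / 0.1614 = 22.918.
n = 22.918² + 3 = 525.24 + 3 = 528.2.
Round up.

n = 529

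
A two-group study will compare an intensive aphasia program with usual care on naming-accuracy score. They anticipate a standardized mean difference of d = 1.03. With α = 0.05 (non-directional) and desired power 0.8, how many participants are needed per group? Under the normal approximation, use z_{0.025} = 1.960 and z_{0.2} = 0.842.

For two independent groups with equal n: n = 2·((z_{α/2} + z_β) / d)².
z_{α/2} + z_β = 1.960 + 0.842 = 2.802.
n = 2 × (2.802 / 1.03)² = 2 × 2.720² = 2 × 7.40 = 14.8.
Round up to the next whole participant.

n = 15 per group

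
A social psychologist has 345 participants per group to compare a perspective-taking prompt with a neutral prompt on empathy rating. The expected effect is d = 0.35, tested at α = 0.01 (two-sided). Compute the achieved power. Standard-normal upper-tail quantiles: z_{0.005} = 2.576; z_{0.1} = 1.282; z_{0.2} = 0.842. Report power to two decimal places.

power ≈ 0.98

For two equal groups, power = Φ(d·√(n/2) − z_{α/2}).
d·√(n/2) = 0.35 × √(345/2) = 0.35 × 13.134 = 4.597.
z_β = 4.597 − 2.576 = 2.021.
Power = Φ(2.021) = 0.978.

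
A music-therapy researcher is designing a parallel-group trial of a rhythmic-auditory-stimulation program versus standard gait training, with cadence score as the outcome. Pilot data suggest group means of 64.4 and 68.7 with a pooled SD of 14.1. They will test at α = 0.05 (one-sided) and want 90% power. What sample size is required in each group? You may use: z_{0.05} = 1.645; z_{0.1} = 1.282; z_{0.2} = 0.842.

Cohen's d = |M₁ − M₂| / SD_pooled = |64.4 − 68.7| / 14.1 = 4.3 / 14.1 = 0.305.
For two independent groups with equal n: n = 2·((z_{α} + z_β) / d)².
z_{α} + z_β = 1.645 + 1.282 = 2.927.
n = 2 × (2.927 / 0.305)² = 2 × 9.597² = 2 × 92.10 = 184.2.
Round up to the next whole participant.

n = 185 per group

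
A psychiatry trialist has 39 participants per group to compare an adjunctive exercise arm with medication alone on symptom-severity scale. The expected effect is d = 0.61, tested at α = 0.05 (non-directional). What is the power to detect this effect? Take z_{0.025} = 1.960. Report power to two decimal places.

For two equal groups, power = Φ(d·√(n/2) − z_{α/2}).
d·√(n/2) = 0.61 × √(39/2) = 0.61 × 4.416 = 2.694.
z_β = 2.694 − 1.960 = 0.734.
Power = Φ(0.734) = 0.768.

power ≈ 0.77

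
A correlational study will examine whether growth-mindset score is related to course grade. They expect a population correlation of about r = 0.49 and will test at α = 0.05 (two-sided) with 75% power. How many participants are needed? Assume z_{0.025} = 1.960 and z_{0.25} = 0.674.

n = 28

Fisher's z: C = ½·ln((1+r)/(1−r)) = ½·ln(2.9216) = 0.5361.
n = ((z_{α/2} + z_β)/C)² + 3.
(1.960 + 0.674) / 0.5361 = 2.634 / 0.5361 = 4.913.
n = 4.913² + 3 = 24.14 + 3 = 27.1.
Round up.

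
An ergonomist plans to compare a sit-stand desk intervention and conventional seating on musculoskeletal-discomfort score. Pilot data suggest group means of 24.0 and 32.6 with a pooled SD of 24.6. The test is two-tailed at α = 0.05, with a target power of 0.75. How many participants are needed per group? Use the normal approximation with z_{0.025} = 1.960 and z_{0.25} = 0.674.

n = 114 per group

Cohen's d = |M₁ − M₂| / SD_pooled = |24.0 − 32.6| / 24.6 = 8.6 / 24.6 = 0.350.
For two independent groups with equal n: n = 2·((z_{α/2} + z_β) / d)².
z_{α/2} + z_β = 1.960 + 0.674 = 2.634.
n = 2 × (2.634 / 0.350)² = 2 × 7.526² = 2 × 56.64 = 113.3.
Round up to the next whole participant.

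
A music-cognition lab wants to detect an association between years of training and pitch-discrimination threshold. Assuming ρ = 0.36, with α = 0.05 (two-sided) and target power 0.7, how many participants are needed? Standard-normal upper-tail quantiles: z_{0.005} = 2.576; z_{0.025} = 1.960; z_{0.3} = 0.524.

Fisher's z: C = ½·ln((1+r)/(1−r)) = ½·ln(2.1250) = 0.3769.
n = ((z_{α/2} + z_β)/C)² + 3.
(1.960 + 0.524) / 0.3769 = 2.484 / 0.3769 = 6.591.
n = 6.591² + 3 = 43.44 + 3 = 46.4.
Round up.

n = 47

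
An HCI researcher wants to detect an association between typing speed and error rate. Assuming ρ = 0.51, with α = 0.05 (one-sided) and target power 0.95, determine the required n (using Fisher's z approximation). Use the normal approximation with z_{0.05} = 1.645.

n = 38

Fisher's z: C = ½·ln((1+r)/(1−r)) = ½·ln(3.0816) = 0.5627.
n = ((z_{α} + z_β)/C)² + 3.
(1.645 + 1.645) / 0.5627 = 3.290 / 0.5627 = 5.847.
n = 5.847² + 3 = 34.19 + 3 = 37.2.
Round up.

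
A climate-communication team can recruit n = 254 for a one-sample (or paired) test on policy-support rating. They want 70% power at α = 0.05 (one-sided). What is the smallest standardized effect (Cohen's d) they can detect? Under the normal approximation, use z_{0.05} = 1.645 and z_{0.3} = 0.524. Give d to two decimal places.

For a single sample (or paired design) of n = 254: d_min = (z_{α} + z_β)/√n.
z-sum = 1.645 + 0.524 = 2.169.
d_min = 2.169 / √254 = 2.169 / 15.937 = 0.136.

d_min ≈ 0.14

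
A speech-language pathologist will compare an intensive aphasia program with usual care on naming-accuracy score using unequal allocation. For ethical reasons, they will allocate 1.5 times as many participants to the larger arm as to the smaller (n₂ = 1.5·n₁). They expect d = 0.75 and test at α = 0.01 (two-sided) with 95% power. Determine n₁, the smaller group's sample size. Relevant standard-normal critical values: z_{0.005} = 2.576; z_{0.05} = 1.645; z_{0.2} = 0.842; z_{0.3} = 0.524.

n₁ = 53

With allocation ratio k = n₂/n₁ = 1.5, Var(x̄₁−x̄₂) = σ²(1/n₁ + 1/(k·n₁)) = σ²·(k+1)/(k·n₁).
So n₁ = (1 + 1/k)·((z_{α/2} + z_β)/d)² = 1.667 × (4.221/0.75)².
n₁ = 1.667 × 31.67 = 52.8.
Round up: n₁ = 53, giving n₂ = ⌈1.5 × 53⌉ = ⌈79.5⌉ = 80.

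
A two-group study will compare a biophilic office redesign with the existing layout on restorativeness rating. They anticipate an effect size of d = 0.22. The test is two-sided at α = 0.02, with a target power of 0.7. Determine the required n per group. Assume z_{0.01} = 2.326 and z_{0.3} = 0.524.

For two independent groups with equal n: n = 2·((z_{α/2} + z_β) / d)².
z_{α/2} + z_β = 2.326 + 0.524 = 2.850.
n = 2 × (2.850 / 0.22)² = 2 × 12.955² = 2 × 167.82 = 335.6.
Round up to the next whole participant.

n = 336 per group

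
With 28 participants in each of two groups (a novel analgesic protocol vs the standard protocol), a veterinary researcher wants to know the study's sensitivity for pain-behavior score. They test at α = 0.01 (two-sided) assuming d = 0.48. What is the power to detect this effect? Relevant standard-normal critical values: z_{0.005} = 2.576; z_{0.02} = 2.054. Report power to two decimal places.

power ≈ 0.22

For two equal groups, power = Φ(d·√(n/2) − z_{α/2}).
d·√(n/2) = 0.48 × √(28/2) = 0.48 × 3.742 = 1.796.
z_β = 1.796 − 2.576 = -0.780.
Power = Φ(-0.780) = 0.218.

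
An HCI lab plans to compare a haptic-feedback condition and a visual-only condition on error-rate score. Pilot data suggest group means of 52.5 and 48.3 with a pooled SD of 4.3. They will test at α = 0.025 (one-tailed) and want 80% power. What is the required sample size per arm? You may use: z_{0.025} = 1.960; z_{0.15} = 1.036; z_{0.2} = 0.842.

Cohen's d = |M₁ − M₂| / SD_pooled = |52.5 − 48.3| / 4.3 = 4.2 / 4.3 = 0.977.
For two independent groups with equal n: n = 2·((z_{α} + z_β) / d)².
z_{α} + z_β = 1.960 + 0.842 = 2.802.
n = 2 × (2.802 / 0.977)² = 2 × 2.868² = 2 × 8.23 = 16.5.
Round up to the next whole participant.

n = 17 per group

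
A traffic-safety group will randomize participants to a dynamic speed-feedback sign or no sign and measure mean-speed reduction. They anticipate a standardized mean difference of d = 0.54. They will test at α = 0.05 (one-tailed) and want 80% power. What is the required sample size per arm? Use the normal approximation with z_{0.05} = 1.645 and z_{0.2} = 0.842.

n = 43 per group

For two independent groups with equal n: n = 2·((z_{α} + z_β) / d)².
z_{α} + z_β = 1.645 + 0.842 = 2.487.
n = 2 × (2.487 / 0.54)² = 2 × 4.606² = 2 × 21.21 = 42.4.
Round up to the next whole participant.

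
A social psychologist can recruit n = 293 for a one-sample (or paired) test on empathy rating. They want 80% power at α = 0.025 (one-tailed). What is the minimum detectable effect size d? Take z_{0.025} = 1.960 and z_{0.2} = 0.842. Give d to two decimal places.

d_min ≈ 0.16

For a single sample (or paired design) of n = 293: d_min = (z_{α} + z_β)/√n.
z-sum = 1.960 + 0.842 = 2.802.
d_min = 2.802 / √293 = 2.802 / 17.117 = 0.164.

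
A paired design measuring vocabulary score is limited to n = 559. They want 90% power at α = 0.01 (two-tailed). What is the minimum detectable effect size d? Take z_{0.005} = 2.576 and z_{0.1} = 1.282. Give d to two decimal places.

d_min ≈ 0.16

For a single sample (or paired design) of n = 559: d_min = (z_{α/2} + z_β)/√n.
z-sum = 2.576 + 1.282 = 3.858.
d_min = 3.858 / √559 = 3.858 / 23.643 = 0.163.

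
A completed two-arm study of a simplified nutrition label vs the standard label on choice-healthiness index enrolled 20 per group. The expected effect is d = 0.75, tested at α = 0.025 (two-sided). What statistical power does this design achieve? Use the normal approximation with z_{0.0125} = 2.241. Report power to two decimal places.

For two equal groups, power = Φ(d·√(n/2) − z_{α/2}).
d·√(n/2) = 0.75 × √(20/2) = 0.75 × 3.162 = 2.372.
z_β = 2.372 − 2.241 = 0.131.
Power = Φ(0.131) = 0.552.

power ≈ 0.55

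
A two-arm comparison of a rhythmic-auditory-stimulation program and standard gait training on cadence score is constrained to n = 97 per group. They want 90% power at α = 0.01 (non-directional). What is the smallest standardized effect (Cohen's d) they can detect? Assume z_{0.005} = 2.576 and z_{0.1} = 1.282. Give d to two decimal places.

d_min ≈ 0.55

For two independent groups of n = 97 each: d_min = (z_{α/2} + z_β)·√(2/n).
z-sum = 2.576 + 1.282 = 3.858.
d_min = 3.858 × √(2/97) = 3.858 × 0.1436 = 0.554.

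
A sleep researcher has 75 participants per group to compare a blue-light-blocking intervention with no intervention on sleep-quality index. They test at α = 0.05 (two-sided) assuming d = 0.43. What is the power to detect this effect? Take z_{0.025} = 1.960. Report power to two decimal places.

For two equal groups, power = Φ(d·√(n/2) − z_{α/2}).
d·√(n/2) = 0.43 × √(75/2) = 0.43 × 6.124 = 2.633.
z_β = 2.633 − 1.960 = 0.673.
Power = Φ(0.673) = 0.750.

power ≈ 0.75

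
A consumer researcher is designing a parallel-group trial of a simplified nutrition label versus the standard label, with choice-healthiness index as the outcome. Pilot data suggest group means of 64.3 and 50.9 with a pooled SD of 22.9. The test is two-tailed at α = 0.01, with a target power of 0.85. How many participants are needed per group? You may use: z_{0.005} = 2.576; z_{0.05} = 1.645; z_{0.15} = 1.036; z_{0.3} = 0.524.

Cohen's d = |M₁ − M₂| / SD_pooled = |64.3 − 50.9| / 22.9 = 13.4 / 22.9 = 0.585.
For two independent groups with equal n: n = 2·((z_{α/2} + z_β) / d)².
z_{α/2} + z_β = 2.576 + 1.036 = 3.612.
n = 2 × (3.612 / 0.585)² = 2 × 6.174² = 2 × 38.12 = 76.2.
Round up to the next whole participant.

n = 77 per group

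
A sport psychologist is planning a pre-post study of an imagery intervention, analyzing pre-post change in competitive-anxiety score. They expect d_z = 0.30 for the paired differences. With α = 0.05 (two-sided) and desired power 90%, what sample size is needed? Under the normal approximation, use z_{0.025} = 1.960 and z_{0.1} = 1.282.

For a paired (one-sample on differences) test: n = ((z_{α/2} + z_β) / d)².
z_{α/2} + z_β = 1.960 + 1.282 = 3.242.
n = (3.242 / 0.30)² = 10.807² = 116.78.
Round up.

n = 117 pairs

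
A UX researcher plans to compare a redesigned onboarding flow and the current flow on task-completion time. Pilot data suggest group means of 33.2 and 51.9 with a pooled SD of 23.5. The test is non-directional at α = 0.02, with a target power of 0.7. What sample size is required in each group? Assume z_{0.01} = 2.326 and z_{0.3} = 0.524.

Cohen's d = |M₁ − M₂| / SD_pooled = |33.2 − 51.9| / 23.5 = 18.7 / 23.5 = 0.796.
For two independent groups with equal n: n = 2·((z_{α/2} + z_β) / d)².
z_{α/2} + z_β = 2.326 + 0.524 = 2.850.
n = 2 × (2.850 / 0.796)² = 2 × 3.580² = 2 × 12.82 = 25.6.
Round up to the next whole participant.

n = 26 per group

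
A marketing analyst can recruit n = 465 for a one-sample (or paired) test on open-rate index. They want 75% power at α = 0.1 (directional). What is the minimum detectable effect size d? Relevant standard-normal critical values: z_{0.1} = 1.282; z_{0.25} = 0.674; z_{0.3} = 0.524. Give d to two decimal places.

For a single sample (or paired design) of n = 465: d_min = (z_{α} + z_β)/√n.
z-sum = 1.282 + 0.674 = 1.956.
d_min = 1.956 / √465 = 1.956 / 21.564 = 0.091.

d_min ≈ 0.09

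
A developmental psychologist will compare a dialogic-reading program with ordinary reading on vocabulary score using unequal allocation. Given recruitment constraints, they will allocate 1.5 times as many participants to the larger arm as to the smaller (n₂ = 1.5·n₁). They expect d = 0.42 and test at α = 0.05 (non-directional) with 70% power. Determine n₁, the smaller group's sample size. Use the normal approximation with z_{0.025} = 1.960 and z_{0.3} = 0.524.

With allocation ratio k = n₂/n₁ = 1.5, Var(x̄₁−x̄₂) = σ²(1/n₁ + 1/(k·n₁)) = σ²·(k+1)/(k·n₁).
So n₁ = (1 + 1/k)·((z_{α/2} + z_β)/d)² = 1.667 × (2.484/0.42)².
n₁ = 1.667 × 34.98 = 58.3.
Round up: n₁ = 59, giving n₂ = ⌈1.5 × 59⌉ = ⌈88.5⌉ = 89.

n₁ = 59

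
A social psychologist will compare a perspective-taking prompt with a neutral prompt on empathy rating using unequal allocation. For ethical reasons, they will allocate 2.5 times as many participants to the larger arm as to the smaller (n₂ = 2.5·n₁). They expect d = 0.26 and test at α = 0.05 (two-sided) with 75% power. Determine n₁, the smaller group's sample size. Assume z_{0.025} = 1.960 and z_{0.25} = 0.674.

n₁ = 144

With allocation ratio k = n₂/n₁ = 2.5, Var(x̄₁−x̄₂) = σ²(1/n₁ + 1/(k·n₁)) = σ²·(k+1)/(k·n₁).
So n₁ = (1 + 1/k)·((z_{α/2} + z_β)/d)² = 1.400 × (2.634/0.26)².
n₁ = 1.400 × 102.63 = 143.7.
Round up: n₁ = 144, giving n₂ = 2.5 × 144 = 360.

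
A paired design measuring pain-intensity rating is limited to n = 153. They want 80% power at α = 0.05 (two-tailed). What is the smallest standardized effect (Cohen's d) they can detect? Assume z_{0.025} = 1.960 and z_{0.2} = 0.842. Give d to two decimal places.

For a single sample (or paired design) of n = 153: d_min = (z_{α/2} + z_β)/√n.
z-sum = 1.960 + 0.842 = 2.802.
d_min = 2.802 / √153 = 2.802 / 12.369 = 0.227.

d_min ≈ 0.23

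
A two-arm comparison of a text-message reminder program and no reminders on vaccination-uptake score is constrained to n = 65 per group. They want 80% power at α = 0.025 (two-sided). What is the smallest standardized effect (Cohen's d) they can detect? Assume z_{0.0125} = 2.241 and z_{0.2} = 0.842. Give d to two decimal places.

For two independent groups of n = 65 each: d_min = (z_{α/2} + z_β)·√(2/n).
z-sum = 2.241 + 0.842 = 3.083.
d_min = 3.083 × √(2/65) = 3.083 × 0.1754 = 0.541.

d_min ≈ 0.54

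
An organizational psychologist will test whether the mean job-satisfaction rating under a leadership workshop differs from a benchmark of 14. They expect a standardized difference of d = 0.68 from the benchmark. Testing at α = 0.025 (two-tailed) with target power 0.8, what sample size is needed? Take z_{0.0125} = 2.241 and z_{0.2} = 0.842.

For a one-sample test: n = ((z_{α/2} + z_β) / d)².
z_{α/2} + z_β = 2.241 + 0.842 = 3.083.
n = (3.083 / 0.68)² = 4.534² = 20.56.
Round up.

n = 21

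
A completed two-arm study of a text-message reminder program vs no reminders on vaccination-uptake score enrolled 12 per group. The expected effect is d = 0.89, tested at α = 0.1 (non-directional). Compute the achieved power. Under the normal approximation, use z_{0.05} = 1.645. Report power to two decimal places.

For two equal groups, power = Φ(d·√(n/2) − z_{α/2}).
d·√(n/2) = 0.89 × √(12/2) = 0.89 × 2.449 = 2.180.
z_β = 2.180 − 1.645 = 0.535.
Power = Φ(0.535) = 0.704.

power ≈ 0.70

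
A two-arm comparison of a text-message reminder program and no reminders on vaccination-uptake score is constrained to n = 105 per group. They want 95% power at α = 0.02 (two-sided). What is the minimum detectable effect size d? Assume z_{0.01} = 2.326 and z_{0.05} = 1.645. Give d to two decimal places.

For two independent groups of n = 105 each: d_min = (z_{α/2} + z_β)·√(2/n).
z-sum = 2.326 + 1.645 = 3.971.
d_min = 3.971 × √(2/105) = 3.971 × 0.1380 = 0.548.

d_min ≈ 0.55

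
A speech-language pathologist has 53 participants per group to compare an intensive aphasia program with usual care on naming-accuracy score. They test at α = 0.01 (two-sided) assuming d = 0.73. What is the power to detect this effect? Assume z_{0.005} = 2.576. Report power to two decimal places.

power ≈ 0.88

For two equal groups, power = Φ(d·√(n/2) − z_{α/2}).
d·√(n/2) = 0.73 × √(53/2) = 0.73 × 5.148 = 3.758.
z_β = 3.758 − 2.576 = 1.182.
Power = Φ(1.182) = 0.881.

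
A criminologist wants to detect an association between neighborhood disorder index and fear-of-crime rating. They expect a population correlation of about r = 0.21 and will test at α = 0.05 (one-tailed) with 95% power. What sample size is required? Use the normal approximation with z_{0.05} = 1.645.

Fisher's z: C = ½·ln((1+r)/(1−r)) = ½·ln(1.5316) = 0.2132.
n = ((z_{α} + z_β)/C)² + 3.
(1.645 + 1.645) / 0.2132 = 3.290 / 0.2132 = 15.432.
n = 15.432² + 3 = 238.13 + 3 = 241.1.
Round up.

n = 242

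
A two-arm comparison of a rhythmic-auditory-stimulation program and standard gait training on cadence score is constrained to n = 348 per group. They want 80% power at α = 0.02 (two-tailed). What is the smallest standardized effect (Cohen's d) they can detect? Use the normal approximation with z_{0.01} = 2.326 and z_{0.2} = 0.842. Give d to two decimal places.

d_min ≈ 0.24

For two independent groups of n = 348 each: d_min = (z_{α/2} + z_β)·√(2/n).
z-sum = 2.326 + 0.842 = 3.168.
d_min = 3.168 × √(2/348) = 3.168 × 0.0758 = 0.240.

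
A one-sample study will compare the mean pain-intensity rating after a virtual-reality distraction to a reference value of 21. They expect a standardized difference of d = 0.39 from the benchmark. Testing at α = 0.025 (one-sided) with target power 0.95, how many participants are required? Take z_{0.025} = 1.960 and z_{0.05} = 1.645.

For a one-sample test: n = ((z_{α} + z_β) / d)².
z_{α} + z_β = 1.960 + 1.645 = 3.605.
n = (3.605 / 0.39)² = 9.244² = 85.44.
Round up.

n = 86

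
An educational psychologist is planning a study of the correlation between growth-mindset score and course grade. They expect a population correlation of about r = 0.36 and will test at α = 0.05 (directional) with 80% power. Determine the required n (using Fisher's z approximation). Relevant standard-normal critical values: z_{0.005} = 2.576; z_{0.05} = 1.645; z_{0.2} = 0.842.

n = 47

Fisher's z: C = ½·ln((1+r)/(1−r)) = ½·ln(2.1250) = 0.3769.
n = ((z_{α} + z_β)/C)² + 3.
(1.645 + 0.842) / 0.3769 = 2.487 / 0.3769 = 6.599.
n = 6.599² + 3 = 43.54 + 3 = 46.5.
Round up.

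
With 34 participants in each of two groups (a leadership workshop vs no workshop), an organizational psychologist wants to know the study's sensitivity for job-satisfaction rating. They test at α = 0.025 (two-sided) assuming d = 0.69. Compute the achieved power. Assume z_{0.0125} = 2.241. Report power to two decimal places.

For two equal groups, power = Φ(d·√(n/2) − z_{α/2}).
d·√(n/2) = 0.69 × √(34/2) = 0.69 × 4.123 = 2.845.
z_β = 2.845 − 2.241 = 0.604.
Power = Φ(0.604) = 0.727.

power ≈ 0.73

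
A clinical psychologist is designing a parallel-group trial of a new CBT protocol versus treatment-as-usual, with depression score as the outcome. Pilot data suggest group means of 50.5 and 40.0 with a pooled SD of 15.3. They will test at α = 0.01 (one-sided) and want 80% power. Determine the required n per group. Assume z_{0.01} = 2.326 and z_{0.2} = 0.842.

Cohen's d = |M₁ − M₂| / SD_pooled = |50.5 − 40.0| / 15.3 = 10.5 / 15.3 = 0.686.
For two independent groups with equal n: n = 2·((z_{α} + z_β) / d)².
z_{α} + z_β = 2.326 + 0.842 = 3.168.
n = 2 × (3.168 / 0.686)² = 2 × 4.618² = 2 × 21.33 = 42.7.
Round up to the next whole participant.

n = 43 per group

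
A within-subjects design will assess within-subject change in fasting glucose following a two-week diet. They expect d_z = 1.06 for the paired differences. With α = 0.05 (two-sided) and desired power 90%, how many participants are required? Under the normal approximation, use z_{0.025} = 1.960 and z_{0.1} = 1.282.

For a paired (one-sample on differences) test: n = ((z_{α/2} + z_β) / d)².
z_{α/2} + z_β = 1.960 + 1.282 = 3.242.
n = (3.242 / 1.06)² = 3.058² = 9.35.
Round up.

n = 10 pairs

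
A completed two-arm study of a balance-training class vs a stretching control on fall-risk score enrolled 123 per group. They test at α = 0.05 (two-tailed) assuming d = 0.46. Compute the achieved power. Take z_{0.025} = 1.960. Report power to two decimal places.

For two equal groups, power = Φ(d·√(n/2) − z_{α/2}).
d·√(n/2) = 0.46 × √(123/2) = 0.46 × 7.842 = 3.607.
z_β = 3.607 − 1.960 = 1.647.
Power = Φ(1.647) = 0.950.

power ≈ 0.95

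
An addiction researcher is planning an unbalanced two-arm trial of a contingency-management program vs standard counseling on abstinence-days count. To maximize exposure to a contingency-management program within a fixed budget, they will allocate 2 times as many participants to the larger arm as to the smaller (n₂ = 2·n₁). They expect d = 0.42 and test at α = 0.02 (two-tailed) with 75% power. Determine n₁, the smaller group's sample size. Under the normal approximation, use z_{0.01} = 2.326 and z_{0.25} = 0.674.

n₁ = 77

With allocation ratio k = n₂/n₁ = 2, Var(x̄₁−x̄₂) = σ²(1/n₁ + 1/(k·n₁)) = σ²·(k+1)/(k·n₁).
So n₁ = (1 + 1/k)·((z_{α/2} + z_β)/d)² = 1.500 × (3.000/0.42)².
n₁ = 1.500 × 51.02 = 76.5.
Round up: n₁ = 77, giving n₂ = 2 × 77 = 154.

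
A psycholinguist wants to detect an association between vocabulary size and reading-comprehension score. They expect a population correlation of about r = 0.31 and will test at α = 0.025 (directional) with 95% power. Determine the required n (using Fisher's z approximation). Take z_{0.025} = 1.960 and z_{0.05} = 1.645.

n = 130

Fisher's z: C = ½·ln((1+r)/(1−r)) = ½·ln(1.8986) = 0.3205.
n = ((z_{α} + z_β)/C)² + 3.
(1.960 + 1.645) / 0.3205 = 3.605 / 0.3205 = 11.248.
n = 11.248² + 3 = 126.52 + 3 = 129.5.
Round up.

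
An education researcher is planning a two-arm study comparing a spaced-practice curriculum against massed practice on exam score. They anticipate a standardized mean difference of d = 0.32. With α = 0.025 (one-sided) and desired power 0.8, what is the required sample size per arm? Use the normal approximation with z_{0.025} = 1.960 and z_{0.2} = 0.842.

For two independent groups with equal n: n = 2·((z_{α} + z_β) / d)².
z_{α} + z_β = 1.960 + 0.842 = 2.802.
n = 2 × (2.802 / 0.32)² = 2 × 8.756² = 2 × 76.67 = 153.3.
Round up to the next whole participant.

n = 154 per group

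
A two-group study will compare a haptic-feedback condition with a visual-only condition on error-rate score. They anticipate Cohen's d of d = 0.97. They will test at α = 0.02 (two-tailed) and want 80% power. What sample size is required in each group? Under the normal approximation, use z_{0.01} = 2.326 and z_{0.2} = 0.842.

n = 22 per group

For two independent groups with equal n: n = 2·((z_{α/2} + z_β) / d)².
z_{α/2} + z_β = 2.326 + 0.842 = 3.168.
n = 2 × (3.168 / 0.97)² = 2 × 3.266² = 2 × 10.67 = 21.3.
Round up to the next whole participant.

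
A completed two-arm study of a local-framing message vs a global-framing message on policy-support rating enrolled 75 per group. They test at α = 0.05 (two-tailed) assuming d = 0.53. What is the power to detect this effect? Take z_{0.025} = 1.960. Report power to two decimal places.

power ≈ 0.90

For two equal groups, power = Φ(d·√(n/2) − z_{α/2}).
d·√(n/2) = 0.53 × √(75/2) = 0.53 × 6.124 = 3.246.
z_β = 3.246 − 1.960 = 1.286.
Power = Φ(1.286) = 0.901.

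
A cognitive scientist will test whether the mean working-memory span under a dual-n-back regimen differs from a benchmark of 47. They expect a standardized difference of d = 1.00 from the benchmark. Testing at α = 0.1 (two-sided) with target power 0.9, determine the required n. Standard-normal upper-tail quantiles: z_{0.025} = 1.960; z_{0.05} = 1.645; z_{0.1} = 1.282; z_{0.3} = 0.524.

For a one-sample test: n = ((z_{α/2} + z_β) / d)².
z_{α/2} + z_β = 1.645 + 1.282 = 2.927.
n = (2.927 / 1.00)² = 2.927² = 8.57.
Round up.

n = 9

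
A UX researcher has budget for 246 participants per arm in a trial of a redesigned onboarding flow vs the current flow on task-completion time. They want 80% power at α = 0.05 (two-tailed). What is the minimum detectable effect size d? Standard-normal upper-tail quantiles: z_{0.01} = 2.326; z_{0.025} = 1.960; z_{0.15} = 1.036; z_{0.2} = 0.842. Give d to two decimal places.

d_min ≈ 0.25

For two independent groups of n = 246 each: d_min = (z_{α/2} + z_β)·√(2/n).
z-sum = 1.960 + 0.842 = 2.802.
d_min = 2.802 × √(2/246) = 2.802 × 0.0902 = 0.253.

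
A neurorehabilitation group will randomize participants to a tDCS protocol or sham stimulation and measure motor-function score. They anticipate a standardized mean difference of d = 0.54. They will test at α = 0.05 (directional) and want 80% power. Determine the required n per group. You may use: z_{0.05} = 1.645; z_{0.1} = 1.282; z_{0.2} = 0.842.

For two independent groups with equal n: n = 2·((z_{α} + z_β) / d)².
z_{α} + z_β = 1.645 + 0.842 = 2.487.
n = 2 × (2.487 / 0.54)² = 2 × 4.606² = 2 × 21.21 = 42.4.
Round up to the next whole participant.

n = 43 per group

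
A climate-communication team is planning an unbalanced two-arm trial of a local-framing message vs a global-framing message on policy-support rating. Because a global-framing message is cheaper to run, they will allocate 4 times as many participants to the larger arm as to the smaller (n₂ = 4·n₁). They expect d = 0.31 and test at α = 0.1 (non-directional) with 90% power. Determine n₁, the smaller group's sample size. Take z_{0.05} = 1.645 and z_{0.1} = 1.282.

With allocation ratio k = n₂/n₁ = 4, Var(x̄₁−x̄₂) = σ²(1/n₁ + 1/(k·n₁)) = σ²·(k+1)/(k·n₁).
So n₁ = (1 + 1/k)·((z_{α/2} + z_β)/d)² = 1.250 × (2.927/0.31)².
n₁ = 1.250 × 89.15 = 111.4.
Round up: n₁ = 112, giving n₂ = 4 × 112 = 448.

n₁ = 112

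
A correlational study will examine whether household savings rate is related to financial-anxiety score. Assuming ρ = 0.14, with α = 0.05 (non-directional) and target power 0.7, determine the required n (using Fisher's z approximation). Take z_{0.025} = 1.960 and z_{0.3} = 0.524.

n = 314

Fisher's z: C = ½·ln((1+r)/(1−r)) = ½·ln(1.3256) = 0.1409.
n = ((z_{α/2} + z_β)/C)² + 3.
(1.960 + 0.524) / 0.1409 = 2.484 / 0.1409 = 17.630.
n = 17.630² + 3 = 310.80 + 3 = 313.8.
Round up.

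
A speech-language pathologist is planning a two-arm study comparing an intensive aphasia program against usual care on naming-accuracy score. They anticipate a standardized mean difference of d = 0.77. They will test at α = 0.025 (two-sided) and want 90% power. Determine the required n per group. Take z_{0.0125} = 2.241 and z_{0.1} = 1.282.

n = 42 per group

For two independent groups with equal n: n = 2·((z_{α/2} + z_β) / d)².
z_{α/2} + z_β = 2.241 + 1.282 = 3.523.
n = 2 × (3.523 / 0.77)² = 2 × 4.575² = 2 × 20.93 = 41.9.
Round up to the next whole participant.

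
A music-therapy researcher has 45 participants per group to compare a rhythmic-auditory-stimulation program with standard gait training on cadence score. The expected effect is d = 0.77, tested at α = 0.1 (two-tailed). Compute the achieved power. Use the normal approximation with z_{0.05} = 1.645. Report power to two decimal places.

For two equal groups, power = Φ(d·√(n/2) − z_{α/2}).
d·√(n/2) = 0.77 × √(45/2) = 0.77 × 4.743 = 3.652.
z_β = 3.652 − 1.645 = 2.007.
Power = Φ(2.007) = 0.978.

power ≈ 0.98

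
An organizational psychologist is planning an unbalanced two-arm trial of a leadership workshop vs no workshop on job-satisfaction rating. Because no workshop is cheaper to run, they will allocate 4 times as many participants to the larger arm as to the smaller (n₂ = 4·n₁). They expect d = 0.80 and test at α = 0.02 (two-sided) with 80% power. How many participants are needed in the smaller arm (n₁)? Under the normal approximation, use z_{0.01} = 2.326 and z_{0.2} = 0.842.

With allocation ratio k = n₂/n₁ = 4, Var(x̄₁−x̄₂) = σ²(1/n₁ + 1/(k·n₁)) = σ²·(k+1)/(k·n₁).
So n₁ = (1 + 1/k)·((z_{α/2} + z_β)/d)² = 1.250 × (3.168/0.80)².
n₁ = 1.250 × 15.68 = 19.6.
Round up: n₁ = 20, giving n₂ = 4 × 20 = 80.

n₁ = 20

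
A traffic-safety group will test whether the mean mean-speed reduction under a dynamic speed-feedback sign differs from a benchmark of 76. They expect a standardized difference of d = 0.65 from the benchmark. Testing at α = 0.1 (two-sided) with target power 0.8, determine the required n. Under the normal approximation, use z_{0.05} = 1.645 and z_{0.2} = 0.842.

n = 15

For a one-sample test: n = ((z_{α/2} + z_β) / d)².
z_{α/2} + z_β = 1.645 + 0.842 = 2.487.
n = (2.487 / 0.65)² = 3.826² = 14.64.
Round up.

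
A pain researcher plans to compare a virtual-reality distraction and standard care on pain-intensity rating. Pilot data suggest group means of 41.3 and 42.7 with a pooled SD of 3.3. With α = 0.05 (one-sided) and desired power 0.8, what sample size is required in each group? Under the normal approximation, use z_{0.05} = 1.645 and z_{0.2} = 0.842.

Cohen's d = |M₁ − M₂| / SD_pooled = |41.3 − 42.7| / 3.3 = 1.4 / 3.3 = 0.424.
For two independent groups with equal n: n = 2·((z_{α} + z_β) / d)².
z_{α} + z_β = 1.645 + 0.842 = 2.487.
n = 2 × (2.487 / 0.424)² = 2 × 5.866² = 2 × 34.40 = 68.8.
Round up to the next whole participant.

n = 69 per group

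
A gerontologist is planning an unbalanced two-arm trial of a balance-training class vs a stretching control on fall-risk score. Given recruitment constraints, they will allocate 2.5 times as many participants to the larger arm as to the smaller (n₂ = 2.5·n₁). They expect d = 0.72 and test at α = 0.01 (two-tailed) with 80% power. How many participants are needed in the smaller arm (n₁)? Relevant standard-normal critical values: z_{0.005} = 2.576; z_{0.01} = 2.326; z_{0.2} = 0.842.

n₁ = 32

With allocation ratio k = n₂/n₁ = 2.5, Var(x̄₁−x̄₂) = σ²(1/n₁ + 1/(k·n₁)) = σ²·(k+1)/(k·n₁).
So n₁ = (1 + 1/k)·((z_{α/2} + z_β)/d)² = 1.400 × (3.418/0.72)².
n₁ = 1.400 × 22.54 = 31.6.
Round up: n₁ = 32, giving n₂ = 2.5 × 32 = 80.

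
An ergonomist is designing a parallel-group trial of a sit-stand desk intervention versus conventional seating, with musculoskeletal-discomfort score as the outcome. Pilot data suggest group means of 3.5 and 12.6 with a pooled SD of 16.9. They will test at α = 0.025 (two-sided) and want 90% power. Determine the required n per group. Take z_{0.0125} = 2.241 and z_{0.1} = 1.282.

n = 86 per group

Cohen's d = |M₁ − M₂| / SD_pooled = |3.5 − 12.6| / 16.9 = 9.1 / 16.9 = 0.538.
For two independent groups with equal n: n = 2·((z_{α/2} + z_β) / d)².
z_{α/2} + z_β = 2.241 + 1.282 = 3.523.
n = 2 × (3.523 / 0.538)² = 2 × 6.548² = 2 × 42.88 = 85.8.
Round up to the next whole participant.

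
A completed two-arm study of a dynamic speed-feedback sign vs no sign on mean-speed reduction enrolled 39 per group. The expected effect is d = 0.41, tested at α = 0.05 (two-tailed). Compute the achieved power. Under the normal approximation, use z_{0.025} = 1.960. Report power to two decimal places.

power ≈ 0.44

For two equal groups, power = Φ(d·√(n/2) − z_{α/2}).
d·√(n/2) = 0.41 × √(39/2) = 0.41 × 4.416 = 1.811.
z_β = 1.811 − 1.960 = -0.149.
Power = Φ(-0.149) = 0.441.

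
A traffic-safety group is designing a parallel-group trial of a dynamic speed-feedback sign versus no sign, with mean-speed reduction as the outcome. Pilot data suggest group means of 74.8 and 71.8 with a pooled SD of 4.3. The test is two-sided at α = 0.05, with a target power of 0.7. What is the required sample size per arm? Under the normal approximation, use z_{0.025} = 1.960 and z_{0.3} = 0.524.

n = 26 per group

Cohen's d = |M₁ − M₂| / SD_pooled = |74.8 − 71.8| / 4.3 = 3.0 / 4.3 = 0.698.
For two independent groups with equal n: n = 2·((z_{α/2} + z_β) / d)².
z_{α/2} + z_β = 1.960 + 0.524 = 2.484.
n = 2 × (2.484 / 0.698)² = 2 × 3.559² = 2 × 12.66 = 25.3.
Round up to the next whole participant.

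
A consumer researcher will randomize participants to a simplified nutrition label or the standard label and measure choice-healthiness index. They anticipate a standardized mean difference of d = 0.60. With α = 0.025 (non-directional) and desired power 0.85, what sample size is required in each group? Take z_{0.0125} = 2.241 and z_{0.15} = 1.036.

n = 60 per group

For two independent groups with equal n: n = 2·((z_{α/2} + z_β) / d)².
z_{α/2} + z_β = 2.241 + 1.036 = 3.277.
n = 2 × (3.277 / 0.60)² = 2 × 5.462² = 2 × 29.83 = 59.7.
Round up to the next whole participant.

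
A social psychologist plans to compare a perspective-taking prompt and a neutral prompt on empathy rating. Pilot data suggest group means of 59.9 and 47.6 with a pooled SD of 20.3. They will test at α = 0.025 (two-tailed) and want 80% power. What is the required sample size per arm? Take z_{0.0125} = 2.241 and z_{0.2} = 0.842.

Cohen's d = |M₁ − M₂| / SD_pooled = |59.9 − 47.6| / 20.3 = 12.3 / 20.3 = 0.606.
For two independent groups with equal n: n = 2·((z_{α/2} + z_β) / d)².
z_{α/2} + z_β = 2.241 + 0.842 = 3.083.
n = 2 × (3.083 / 0.606)² = 2 × 5.087² = 2 × 25.88 = 51.8.
Round up to the next whole participant.

n = 52 per group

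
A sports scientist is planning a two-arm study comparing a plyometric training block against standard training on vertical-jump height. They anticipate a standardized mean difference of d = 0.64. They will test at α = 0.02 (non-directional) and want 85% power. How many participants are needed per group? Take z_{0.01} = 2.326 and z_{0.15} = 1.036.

n = 56 per group

For two independent groups with equal n: n = 2·((z_{α/2} + z_β) / d)².
z_{α/2} + z_β = 2.326 + 1.036 = 3.362.
n = 2 × (3.362 / 0.64)² = 2 × 5.253² = 2 × 27.60 = 55.2.
Round up to the next whole participant.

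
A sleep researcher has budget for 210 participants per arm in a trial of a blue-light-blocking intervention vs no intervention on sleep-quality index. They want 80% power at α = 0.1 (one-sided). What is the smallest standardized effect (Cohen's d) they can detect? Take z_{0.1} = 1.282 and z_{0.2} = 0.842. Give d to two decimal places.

d_min ≈ 0.21

For two independent groups of n = 210 each: d_min = (z_{α} + z_β)·√(2/n).
z-sum = 1.282 + 0.842 = 2.124.
d_min = 2.124 × √(2/210) = 2.124 × 0.0976 = 0.207.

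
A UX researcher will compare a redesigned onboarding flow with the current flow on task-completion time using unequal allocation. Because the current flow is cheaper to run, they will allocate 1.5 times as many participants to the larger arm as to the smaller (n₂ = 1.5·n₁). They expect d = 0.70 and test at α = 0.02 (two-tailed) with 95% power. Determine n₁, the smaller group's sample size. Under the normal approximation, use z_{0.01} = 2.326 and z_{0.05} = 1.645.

With allocation ratio k = n₂/n₁ = 1.5, Var(x̄₁−x̄₂) = σ²(1/n₁ + 1/(k·n₁)) = σ²·(k+1)/(k·n₁).
So n₁ = (1 + 1/k)·((z_{α/2} + z_β)/d)² = 1.667 × (3.971/0.70)².
n₁ = 1.667 × 32.18 = 53.6.
Round up: n₁ = 54, giving n₂ = 1.5 × 54 = 81.

n₁ = 54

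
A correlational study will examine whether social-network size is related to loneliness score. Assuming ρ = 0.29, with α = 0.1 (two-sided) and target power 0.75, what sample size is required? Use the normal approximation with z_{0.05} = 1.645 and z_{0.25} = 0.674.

Fisher's z: C = ½·ln((1+r)/(1−r)) = ½·ln(1.8169) = 0.2986.
n = ((z_{α/2} + z_β)/C)² + 3.
(1.645 + 0.674) / 0.2986 = 2.319 / 0.2986 = 7.766.
n = 7.766² + 3 = 60.31 + 3 = 63.3.
Round up.

n = 64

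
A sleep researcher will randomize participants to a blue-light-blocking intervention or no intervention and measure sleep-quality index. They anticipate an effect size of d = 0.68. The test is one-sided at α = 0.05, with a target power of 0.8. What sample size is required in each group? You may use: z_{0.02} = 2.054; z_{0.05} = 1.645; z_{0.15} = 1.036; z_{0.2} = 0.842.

For two independent groups with equal n: n = 2·((z_{α} + z_β) / d)².
z_{α} + z_β = 1.645 + 0.842 = 2.487.
n = 2 × (2.487 / 0.68)² = 2 × 3.657² = 2 × 13.38 = 26.8.
Round up to the next whole participant.

n = 27 per group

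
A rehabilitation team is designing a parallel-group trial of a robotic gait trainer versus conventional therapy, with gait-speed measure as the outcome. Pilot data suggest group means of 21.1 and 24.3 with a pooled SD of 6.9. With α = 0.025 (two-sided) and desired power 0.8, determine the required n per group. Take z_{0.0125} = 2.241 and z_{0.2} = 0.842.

n = 89 per group

Cohen's d = |M₁ − M₂| / SD_pooled = |21.1 − 24.3| / 6.9 = 3.2 / 6.9 = 0.464.
For two independent groups with equal n: n = 2·((z_{α/2} + z_β) / d)².
z_{α/2} + z_β = 2.241 + 0.842 = 3.083.
n = 2 × (3.083 / 0.464)² = 2 × 6.644² = 2 × 44.15 = 88.3.
Round up to the next whole participant.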